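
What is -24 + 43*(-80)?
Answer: -3464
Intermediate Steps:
-24 + 43*(-80) = -24 - 3440 = -3464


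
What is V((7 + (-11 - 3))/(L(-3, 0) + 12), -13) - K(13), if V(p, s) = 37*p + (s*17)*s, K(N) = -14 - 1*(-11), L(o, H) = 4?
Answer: 45757/16 ≈ 2859.8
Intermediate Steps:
K(N) = -3 (K(N) = -14 + 11 = -3)
V(p, s) = 17*s² + 37*p (V(p, s) = 37*p + (17*s)*s = 37*p + 17*s² = 17*s² + 37*p)
V((7 + (-11 - 3))/(L(-3, 0) + 12), -13) - K(13) = (17*(-13)² + 37*((7 + (-11 - 3))/(4 + 12))) - 1*(-3) = (17*169 + 37*((7 - 14)/16)) + 3 = (2873 + 37*(-7*1/16)) + 3 = (2873 + 37*(-7/16)) + 3 = (2873 - 259/16) + 3 = 45709/16 + 3 = 45757/16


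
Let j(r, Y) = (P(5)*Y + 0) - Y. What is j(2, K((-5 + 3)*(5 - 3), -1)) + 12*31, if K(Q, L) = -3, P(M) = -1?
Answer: 378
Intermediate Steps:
j(r, Y) = -2*Y (j(r, Y) = (-Y + 0) - Y = -Y - Y = -2*Y)
j(2, K((-5 + 3)*(5 - 3), -1)) + 12*31 = -2*(-3) + 12*31 = 6 + 372 = 378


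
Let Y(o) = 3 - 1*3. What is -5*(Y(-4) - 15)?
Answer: 75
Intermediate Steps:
Y(o) = 0 (Y(o) = 3 - 3 = 0)
-5*(Y(-4) - 15) = -5*(0 - 15) = -5*(-15) = 75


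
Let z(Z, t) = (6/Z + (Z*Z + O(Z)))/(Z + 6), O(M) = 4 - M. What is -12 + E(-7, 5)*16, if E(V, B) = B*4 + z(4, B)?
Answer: 336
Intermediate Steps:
z(Z, t) = (4 + Z² - Z + 6/Z)/(6 + Z) (z(Z, t) = (6/Z + (Z*Z + (4 - Z)))/(Z + 6) = (6/Z + (Z² + (4 - Z)))/(6 + Z) = (6/Z + (4 + Z² - Z))/(6 + Z) = (4 + Z² - Z + 6/Z)/(6 + Z))
E(V, B) = 7/4 + 4*B (E(V, B) = B*4 + (6 + 4³ - 1*4*(-4 + 4))/(4*(6 + 4)) = 4*B + (¼)*(6 + 64 - 1*4*0)/10 = 4*B + (¼)*(⅒)*(6 + 64 + 0) = 4*B + (¼)*(⅒)*70 = 4*B + 7/4 = 7/4 + 4*B)
-12 + E(-7, 5)*16 = -12 + (7/4 + 4*5)*16 = -12 + (7/4 + 20)*16 = -12 + (87/4)*16 = -12 + 348 = 336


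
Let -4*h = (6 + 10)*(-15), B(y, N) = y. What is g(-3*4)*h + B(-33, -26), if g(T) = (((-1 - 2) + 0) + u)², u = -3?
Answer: 2127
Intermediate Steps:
g(T) = 36 (g(T) = (((-1 - 2) + 0) - 3)² = ((-3 + 0) - 3)² = (-3 - 3)² = (-6)² = 36)
h = 60 (h = -(6 + 10)*(-15)/4 = -4*(-15) = -¼*(-240) = 60)
g(-3*4)*h + B(-33, -26) = 36*60 - 33 = 2160 - 33 = 2127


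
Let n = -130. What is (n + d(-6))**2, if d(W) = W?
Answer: 18496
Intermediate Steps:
(n + d(-6))**2 = (-130 - 6)**2 = (-136)**2 = 18496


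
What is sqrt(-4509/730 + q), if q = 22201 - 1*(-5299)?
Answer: sqrt(14651458430)/730 ≈ 165.81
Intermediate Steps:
q = 27500 (q = 22201 + 5299 = 27500)
sqrt(-4509/730 + q) = sqrt(-4509/730 + 27500) = sqrt(20070491/730) = sqrt(14651458430)/730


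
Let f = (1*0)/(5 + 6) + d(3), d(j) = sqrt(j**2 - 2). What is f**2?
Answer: 7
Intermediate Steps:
d(j) = sqrt(-2 + j**2)
f = sqrt(7) (f = (1*0)/(5 + 6) + sqrt(-2 + 3**2) = 0/11 + sqrt(-2 + 9) = (1/11)*0 + sqrt(7) = 0 + sqrt(7) = sqrt(7) ≈ 2.6458)
f**2 = (sqrt(7))**2 = 7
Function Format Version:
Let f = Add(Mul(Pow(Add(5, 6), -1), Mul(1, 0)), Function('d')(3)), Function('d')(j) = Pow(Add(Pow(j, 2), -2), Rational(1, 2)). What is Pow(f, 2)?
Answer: 7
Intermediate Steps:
Function('d')(j) = Pow(Add(-2, Pow(j, 2)), Rational(1, 2))
f = Pow(7, Rational(1, 2)) (f = Add(Mul(Pow(Add(5, 6), -1), Mul(1, 0)), Pow(Add(-2, Pow(3, 2)), Rational(1, 2))) = Add(Mul(Pow(11, -1), 0), Pow(Add(-2, 9), Rational(1, 2))) = Add(Mul(Rational(1, 11), 0), Pow(7, Rational(1, 2))) = Add(0, Pow(7, Rational(1, 2))) = Pow(7, Rational(1, 2)) ≈ 2.6458)
Pow(f, 2) = Pow(Pow(7, Rational(1, 2)), 2) = 7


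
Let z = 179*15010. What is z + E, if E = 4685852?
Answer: 7372642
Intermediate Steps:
z = 2686790
z + E = 2686790 + 4685852 = 7372642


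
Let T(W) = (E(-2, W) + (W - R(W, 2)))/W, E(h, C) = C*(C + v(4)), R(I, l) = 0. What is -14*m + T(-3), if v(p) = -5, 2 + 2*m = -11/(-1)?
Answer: -70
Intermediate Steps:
m = 9/2 (m = -1 + (-11/(-1))/2 = -1 + (-11*(-1))/2 = -1 + (½)*11 = -1 + 11/2 = 9/2 ≈ 4.5000)
E(h, C) = C*(-5 + C) (E(h, C) = C*(C - 5) = C*(-5 + C))
T(W) = (W + W*(-5 + W))/W (T(W) = (W*(-5 + W) + (W - 1*0))/W = (W*(-5 + W) + (W + 0))/W = (W*(-5 + W) + W)/W = (W + W*(-5 + W))/W)
-14*m + T(-3) = -14*9/2 + (-4 - 3) = -63 - 7 = -70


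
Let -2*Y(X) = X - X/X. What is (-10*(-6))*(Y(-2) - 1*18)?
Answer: -990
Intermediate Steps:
Y(X) = ½ - X/2 (Y(X) = -(X - X/X)/2 = -(X - 1*1)/2 = -(X - 1)/2 = -(-1 + X)/2 = ½ - X/2)
(-10*(-6))*(Y(-2) - 1*18) = (-10*(-6))*((½ - ½*(-2)) - 1*18) = 60*((½ + 1) - 18) = 60*(3/2 - 18) = 60*(-33/2) = -990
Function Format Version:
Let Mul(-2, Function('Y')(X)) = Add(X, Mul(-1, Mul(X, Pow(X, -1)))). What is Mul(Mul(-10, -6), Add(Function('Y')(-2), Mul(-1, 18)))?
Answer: -990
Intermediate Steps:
Function('Y')(X) = Add(Rational(1, 2), Mul(Rational(-1, 2), X)) (Function('Y')(X) = Mul(Rational(-1, 2), Add(X, Mul(-1, Mul(X, Pow(X, -1))))) = Mul(Rational(-1, 2), Add(X, Mul(-1, 1))) = Mul(Rational(-1, 2), Add(X, -1)) = Mul(Rational(-1, 2), Add(-1, X)) = Add(Rational(1, 2), Mul(Rational(-1, 2), X)))
Mul(Mul(-10, -6), Add(Function('Y')(-2), Mul(-1, 18))) = Mul(Mul(-10, -6), Add(Add(Rational(1, 2), Mul(Rational(-1, 2), -2)), Mul(-1, 18))) = Mul(60, Add(Add(Rational(1, 2), 1), -18)) = Mul(60, Add(Rational(3, 2), -18)) = Mul(60, Rational(-33, 2)) = -990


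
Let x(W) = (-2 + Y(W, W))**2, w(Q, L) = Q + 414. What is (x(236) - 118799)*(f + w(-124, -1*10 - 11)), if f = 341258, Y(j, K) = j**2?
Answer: 1059380400571676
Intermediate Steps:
w(Q, L) = 414 + Q
x(W) = (-2 + W**2)**2
(x(236) - 118799)*(f + w(-124, -1*10 - 11)) = ((-2 + 236**2)**2 - 118799)*(341258 + (414 - 124)) = ((-2 + 55696)**2 - 118799)*(341258 + 290) = (55694**2 - 118799)*341548 = (3101821636 - 118799)*341548 = 3101702837*341548 = 1059380400571676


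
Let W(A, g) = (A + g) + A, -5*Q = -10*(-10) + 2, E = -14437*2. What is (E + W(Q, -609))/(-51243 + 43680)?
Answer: 147619/37815 ≈ 3.9037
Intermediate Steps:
E = -28874
Q = -102/5 (Q = -(-10*(-10) + 2)/5 = -(100 + 2)/5 = -1/5*102 = -102/5 ≈ -20.400)
W(A, g) = g + 2*A
(E + W(Q, -609))/(-51243 + 43680) = (-28874 + (-609 + 2*(-102/5)))/(-51243 + 43680) = (-28874 + (-609 - 204/5))/(-7563) = (-28874 - 3249/5)*(-1/7563) = -147619/5*(-1/7563) = 147619/37815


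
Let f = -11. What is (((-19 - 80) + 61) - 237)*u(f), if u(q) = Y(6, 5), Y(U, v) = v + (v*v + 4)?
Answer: -9350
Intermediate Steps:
Y(U, v) = 4 + v + v**2 (Y(U, v) = v + (v**2 + 4) = v + (4 + v**2) = 4 + v + v**2)
u(q) = 34 (u(q) = 4 + 5 + 5**2 = 4 + 5 + 25 = 34)
(((-19 - 80) + 61) - 237)*u(f) = (((-19 - 80) + 61) - 237)*34 = ((-99 + 61) - 237)*34 = (-38 - 237)*34 = -275*34 = -9350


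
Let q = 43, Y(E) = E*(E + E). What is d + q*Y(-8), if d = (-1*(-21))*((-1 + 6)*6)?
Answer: 6134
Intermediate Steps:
Y(E) = 2*E² (Y(E) = E*(2*E) = 2*E²)
d = 630 (d = 21*(5*6) = 21*30 = 630)
d + q*Y(-8) = 630 + 43*(2*(-8)²) = 630 + 43*(2*64) = 630 + 43*128 = 630 + 5504 = 6134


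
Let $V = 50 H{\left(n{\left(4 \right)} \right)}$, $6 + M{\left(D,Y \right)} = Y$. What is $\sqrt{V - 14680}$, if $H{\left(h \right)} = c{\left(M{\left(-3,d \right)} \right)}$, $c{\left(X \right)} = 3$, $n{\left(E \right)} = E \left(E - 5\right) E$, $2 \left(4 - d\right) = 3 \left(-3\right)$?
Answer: $i \sqrt{14530} \approx 120.54 i$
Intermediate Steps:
$d = \frac{17}{2}$ ($d = 4 - \frac{3 \left(-3\right)}{2} = 4 - - \frac{9}{2} = 4 + \frac{9}{2} = \frac{17}{2} \approx 8.5$)
$M{\left(D,Y \right)} = -6 + Y$
$n{\left(E \right)} = E^{2} \left(-5 + E\right)$ ($n{\left(E \right)} = E \left(E - 5\right) E = E \left(-5 + E\right) E = E^{2} \left(-5 + E\right)$)
$H{\left(h \right)} = 3$
$V = 150$ ($V = 50 \cdot 3 = 150$)
$\sqrt{V - 14680} = \sqrt{150 - 14680} = \sqrt{-14530} = i \sqrt{14530}$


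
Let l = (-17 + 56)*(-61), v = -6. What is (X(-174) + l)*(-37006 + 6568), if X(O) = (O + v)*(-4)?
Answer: 50496642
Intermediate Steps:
X(O) = 24 - 4*O (X(O) = (O - 6)*(-4) = (-6 + O)*(-4) = 24 - 4*O)
l = -2379 (l = 39*(-61) = -2379)
(X(-174) + l)*(-37006 + 6568) = ((24 - 4*(-174)) - 2379)*(-37006 + 6568) = ((24 + 696) - 2379)*(-30438) = (720 - 2379)*(-30438) = -1659*(-30438) = 50496642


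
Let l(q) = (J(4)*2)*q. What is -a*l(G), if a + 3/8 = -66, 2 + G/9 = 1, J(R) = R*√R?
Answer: -9558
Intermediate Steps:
J(R) = R^(3/2)
G = -9 (G = -18 + 9*1 = -18 + 9 = -9)
a = -531/8 (a = -3/8 - 66 = -531/8 ≈ -66.375)
l(q) = 16*q (l(q) = (4^(3/2)*2)*q = (8*2)*q = 16*q)
-a*l(G) = -(-531)*16*(-9)/8 = -(-531)*(-144)/8 = -1*9558 = -9558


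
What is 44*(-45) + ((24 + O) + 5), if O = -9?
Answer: -1960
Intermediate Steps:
44*(-45) + ((24 + O) + 5) = 44*(-45) + ((24 - 9) + 5) = -1980 + (15 + 5) = -1980 + 20 = -1960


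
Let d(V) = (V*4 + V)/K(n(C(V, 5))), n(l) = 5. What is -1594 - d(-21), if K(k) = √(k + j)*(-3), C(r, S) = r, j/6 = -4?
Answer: -1594 + 35*I*√19/19 ≈ -1594.0 + 8.0296*I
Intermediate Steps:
j = -24 (j = 6*(-4) = -24)
K(k) = -3*√(-24 + k) (K(k) = √(k - 24)*(-3) = √(-24 + k)*(-3) = -3*√(-24 + k))
d(V) = 5*I*V*√19/57 (d(V) = (V*4 + V)/((-3*√(-24 + 5))) = (4*V + V)/((-3*I*√19)) = (5*V)/((-3*I*√19)) = (5*V)*(I*√19/57) = 5*I*V*√19/57)
-1594 - d(-21) = -1594 - 5*I*(-21)*√19/57 = -1594 - (-35)*I*√19/19 = -1594 + 35*I*√19/19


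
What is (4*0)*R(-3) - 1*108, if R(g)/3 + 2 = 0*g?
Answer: -108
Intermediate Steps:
R(g) = -6 (R(g) = -6 + 3*(0*g) = -6 + 3*0 = -6 + 0 = -6)
(4*0)*R(-3) - 1*108 = (4*0)*(-6) - 1*108 = 0*(-6) - 108 = 0 - 108 = -108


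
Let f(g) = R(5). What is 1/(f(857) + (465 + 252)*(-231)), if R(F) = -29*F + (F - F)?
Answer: -1/165772 ≈ -6.0324e-6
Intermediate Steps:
R(F) = -29*F (R(F) = -29*F + 0 = -29*F)
f(g) = -145 (f(g) = -29*5 = -145)
1/(f(857) + (465 + 252)*(-231)) = 1/(-145 + (465 + 252)*(-231)) = 1/(-145 + 717*(-231)) = 1/(-145 - 165627) = 1/(-165772) = -1/165772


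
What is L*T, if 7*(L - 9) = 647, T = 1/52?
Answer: 355/182 ≈ 1.9506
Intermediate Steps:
T = 1/52 ≈ 0.019231
L = 710/7 (L = 9 + (⅐)*647 = 9 + 647/7 = 710/7 ≈ 101.43)
L*T = (710/7)*(1/52) = 355/182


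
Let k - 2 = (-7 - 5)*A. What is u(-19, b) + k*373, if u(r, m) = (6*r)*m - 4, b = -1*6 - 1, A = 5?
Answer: -20840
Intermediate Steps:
b = -7 (b = -6 - 1 = -7)
u(r, m) = -4 + 6*m*r (u(r, m) = 6*m*r - 4 = -4 + 6*m*r)
k = -58 (k = 2 + (-7 - 5)*5 = 2 - 12*5 = 2 - 60 = -58)
u(-19, b) + k*373 = (-4 + 6*(-7)*(-19)) - 58*373 = (-4 + 798) - 21634 = 794 - 21634 = -20840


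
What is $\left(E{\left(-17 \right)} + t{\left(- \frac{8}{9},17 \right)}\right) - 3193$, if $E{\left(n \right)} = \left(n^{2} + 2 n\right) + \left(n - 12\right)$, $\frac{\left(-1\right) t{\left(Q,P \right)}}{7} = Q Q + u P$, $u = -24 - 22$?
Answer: $\frac{202619}{81} \approx 2501.5$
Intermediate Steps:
$u = -46$
$t{\left(Q,P \right)} = - 7 Q^{2} + 322 P$ ($t{\left(Q,P \right)} = - 7 \left(Q Q - 46 P\right) = - 7 \left(Q^{2} - 46 P\right) = - 7 Q^{2} + 322 P$)
$E{\left(n \right)} = -12 + n^{2} + 3 n$ ($E{\left(n \right)} = \left(n^{2} + 2 n\right) + \left(-12 + n\right) = -12 + n^{2} + 3 n$)
$\left(E{\left(-17 \right)} + t{\left(- \frac{8}{9},17 \right)}\right) - 3193 = \left(\left(-12 + \left(-17\right)^{2} + 3 \left(-17\right)\right) + \left(- 7 \left(- \frac{8}{9}\right)^{2} + 322 \cdot 17\right)\right) - 3193 = \left(\left(-12 + 289 - 51\right) + \left(- 7 \left(\left(-8\right) \frac{1}{9}\right)^{2} + 5474\right)\right) - 3193 = \left(226 + \left(- 7 \left(- \frac{8}{9}\right)^{2} + 5474\right)\right) - 3193 = \left(226 + \left(\left(-7\right) \frac{64}{81} + 5474\right)\right) - 3193 = \left(226 + \left(- \frac{448}{81} + 5474\right)\right) - 3193 = \left(226 + \frac{442946}{81}\right) - 3193 = \frac{461252}{81} - 3193 = \frac{202619}{81}$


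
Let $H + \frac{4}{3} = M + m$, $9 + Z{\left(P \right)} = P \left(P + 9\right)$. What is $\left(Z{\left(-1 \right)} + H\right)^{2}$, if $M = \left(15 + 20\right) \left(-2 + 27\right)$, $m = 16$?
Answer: $\frac{6853924}{9} \approx 7.6155 \cdot 10^{5}$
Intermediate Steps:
$M = 875$ ($M = 35 \cdot 25 = 875$)
$Z{\left(P \right)} = -9 + P \left(9 + P\right)$ ($Z{\left(P \right)} = -9 + P \left(P + 9\right) = -9 + P \left(9 + P\right)$)
$H = \frac{2669}{3}$ ($H = - \frac{4}{3} + \left(875 + 16\right) = - \frac{4}{3} + 891 = \frac{2669}{3} \approx 889.67$)
$\left(Z{\left(-1 \right)} + H\right)^{2} = \left(\left(-9 + \left(-1\right)^{2} + 9 \left(-1\right)\right) + \frac{2669}{3}\right)^{2} = \left(\left(-9 + 1 - 9\right) + \frac{2669}{3}\right)^{2} = \left(-17 + \frac{2669}{3}\right)^{2} = \left(\frac{2618}{3}\right)^{2} = \frac{6853924}{9}$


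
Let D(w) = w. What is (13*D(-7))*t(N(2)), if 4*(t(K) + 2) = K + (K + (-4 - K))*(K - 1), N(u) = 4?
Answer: 364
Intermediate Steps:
t(K) = -1 - 3*K/4 (t(K) = -2 + (K + (K + (-4 - K))*(K - 1))/4 = -2 + (K - 4*(-1 + K))/4 = -2 + (K + (4 - 4*K))/4 = -2 + (4 - 3*K)/4 = -2 + (1 - 3*K/4) = -1 - 3*K/4)
(13*D(-7))*t(N(2)) = (13*(-7))*(-1 - ¾*4) = -91*(-1 - 3) = -91*(-4) = 364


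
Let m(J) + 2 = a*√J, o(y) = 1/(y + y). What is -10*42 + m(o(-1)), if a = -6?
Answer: -422 - 3*I*√2 ≈ -422.0 - 4.2426*I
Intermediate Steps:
o(y) = 1/(2*y)
m(J) = -2 - 6*√J
-10*42 + m(o(-1)) = -10*42 + (-2 - 6*I*√2/2) = -420 + (-2 - 6*I*√2/2) = -420 + (-2 - 3*I*√2) = -422 - 3*I*√2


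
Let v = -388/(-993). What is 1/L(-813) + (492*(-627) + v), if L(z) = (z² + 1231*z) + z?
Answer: -34782809311307/112754157 ≈ -3.0848e+5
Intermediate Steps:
v = 388/993 (v = -388*(-1/993) = 388/993 ≈ 0.39074)
L(z) = z² + 1232*z
1/L(-813) + (492*(-627) + v) = 1/(-813*(1232 - 813)) + (492*(-627) + 388/993) = 1/(-813*419) + (-308484 + 388/993) = 1/(-340647) - 306324224/993 = -1/340647 - 306324224/993 = -34782809311307/112754157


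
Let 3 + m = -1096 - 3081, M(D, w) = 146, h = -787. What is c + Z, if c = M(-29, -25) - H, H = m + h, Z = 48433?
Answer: 53546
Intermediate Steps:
m = -4180 (m = -3 + (-1096 - 3081) = -3 - 4177 = -4180)
H = -4967 (H = -4180 - 787 = -4967)
c = 5113 (c = 146 - 1*(-4967) = 146 + 4967 = 5113)
c + Z = 5113 + 48433 = 53546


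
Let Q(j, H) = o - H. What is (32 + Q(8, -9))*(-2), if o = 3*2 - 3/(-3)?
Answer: -96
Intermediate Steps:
o = 7 (o = 6 - 3*(-⅓) = 6 + 1 = 7)
Q(j, H) = 7 - H
(32 + Q(8, -9))*(-2) = (32 + (7 - 1*(-9)))*(-2) = (32 + (7 + 9))*(-2) = (32 + 16)*(-2) = 48*(-2) = -96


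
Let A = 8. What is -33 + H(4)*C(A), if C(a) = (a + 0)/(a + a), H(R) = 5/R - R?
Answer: -275/8 ≈ -34.375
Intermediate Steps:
H(R) = -R + 5/R
C(a) = ½ (C(a) = a/((2*a)) = a*(1/(2*a)) = ½)
-33 + H(4)*C(A) = -33 + (-1*4 + 5/4)*(½) = -33 + (-4 + 5*(¼))*(½) = -33 + (-4 + 5/4)*(½) = -33 - 11/4*½ = -33 - 11/8 = -275/8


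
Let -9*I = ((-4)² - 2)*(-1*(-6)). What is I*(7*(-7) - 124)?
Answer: 4844/3 ≈ 1614.7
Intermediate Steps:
I = -28/3 (I = -((-4)² - 2)*(-1*(-6))/9 = -(16 - 2)*6/9 = -14*6/9 = -⅑*84 = -28/3 ≈ -9.3333)
I*(7*(-7) - 124) = -28*(7*(-7) - 124)/3 = -28*(-49 - 124)/3 = -28/3*(-173) = 4844/3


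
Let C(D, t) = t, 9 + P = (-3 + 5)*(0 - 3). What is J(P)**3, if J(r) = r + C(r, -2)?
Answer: -4913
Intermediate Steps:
P = -15 (P = -9 + (-3 + 5)*(0 - 3) = -9 + 2*(-3) = -9 - 6 = -15)
J(r) = -2 + r (J(r) = r - 2 = -2 + r)
J(P)**3 = (-2 - 15)**3 = (-17)**3 = -4913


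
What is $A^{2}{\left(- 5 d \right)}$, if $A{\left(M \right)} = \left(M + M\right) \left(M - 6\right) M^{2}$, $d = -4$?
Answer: $50176000000$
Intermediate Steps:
$A{\left(M \right)} = 2 M^{3} \left(-6 + M\right)$ ($A{\left(M \right)} = 2 M \left(-6 + M\right) M^{2} = 2 M^{3} \left(-6 + M\right)$)
$A^{2}{\left(- 5 d \right)} = \left(2 \left(\left(-5\right) \left(-4\right)\right)^{3} \left(-6 - -20\right)\right)^{2} = \left(2 \cdot 20^{3} \left(-6 + 20\right)\right)^{2} = \left(2 \cdot 8000 \cdot 14\right)^{2} = 224000^{2} = 50176000000$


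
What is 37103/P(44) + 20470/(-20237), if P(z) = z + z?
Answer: 68095641/161896 ≈ 420.61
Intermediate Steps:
P(z) = 2*z
37103/P(44) + 20470/(-20237) = 37103/((2*44)) + 20470/(-20237) = 37103/88 + 20470*(-1/20237) = 37103*(1/88) - 20470/20237 = 3373/8 - 20470/20237 = 68095641/161896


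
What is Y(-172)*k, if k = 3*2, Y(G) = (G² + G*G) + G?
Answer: 353976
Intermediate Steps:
Y(G) = G + 2*G² (Y(G) = (G² + G²) + G = 2*G² + G = G + 2*G²)
k = 6
Y(-172)*k = -172*(1 + 2*(-172))*6 = -172*(1 - 344)*6 = -172*(-343)*6 = 58996*6 = 353976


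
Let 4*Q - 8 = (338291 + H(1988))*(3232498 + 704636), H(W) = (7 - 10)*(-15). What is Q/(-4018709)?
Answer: -333018542258/4018709 ≈ -82867.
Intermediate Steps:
H(W) = 45 (H(W) = -3*(-15) = 45)
Q = 333018542258 (Q = 2 + ((338291 + 45)*(3232498 + 704636))/4 = 2 + (338336*3937134)/4 = 2 + (¼)*1332074169024 = 2 + 333018542256 = 333018542258)
Q/(-4018709) = 333018542258/(-4018709) = 333018542258*(-1/4018709) = -333018542258/4018709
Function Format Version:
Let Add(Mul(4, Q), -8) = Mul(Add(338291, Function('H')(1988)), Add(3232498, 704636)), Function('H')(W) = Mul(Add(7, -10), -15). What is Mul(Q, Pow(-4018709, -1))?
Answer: Rational(-333018542258, 4018709) ≈ -82867.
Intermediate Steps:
Function('H')(W) = 45 (Function('H')(W) = Mul(-3, -15) = 45)
Q = 333018542258 (Q = Add(2, Mul(Rational(1, 4), Mul(Add(338291, 45), Add(3232498, 704636)))) = Add(2, Mul(Rational(1, 4), Mul(338336, 3937134))) = Add(2, Mul(Rational(1, 4), 1332074169024)) = Add(2, 333018542256) = 333018542258)
Mul(Q, Pow(-4018709, -1)) = Mul(333018542258, Pow(-4018709, -1)) = Mul(333018542258, Rational(-1, 4018709)) = Rational(-333018542258, 4018709)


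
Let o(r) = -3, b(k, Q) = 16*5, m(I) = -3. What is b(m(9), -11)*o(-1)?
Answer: -240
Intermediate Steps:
b(k, Q) = 80
b(m(9), -11)*o(-1) = 80*(-3) = -240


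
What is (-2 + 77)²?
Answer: 5625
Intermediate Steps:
(-2 + 77)² = 75² = 5625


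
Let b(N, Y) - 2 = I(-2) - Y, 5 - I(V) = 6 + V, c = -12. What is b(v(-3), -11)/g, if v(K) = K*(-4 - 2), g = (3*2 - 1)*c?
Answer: -7/30 ≈ -0.23333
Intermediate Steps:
I(V) = -1 - V (I(V) = 5 - (6 + V) = 5 + (-6 - V) = -1 - V)
g = -60 (g = (3*2 - 1)*(-12) = (6 - 1)*(-12) = 5*(-12) = -60)
v(K) = -6*K (v(K) = K*(-6) = -6*K)
b(N, Y) = 3 - Y (b(N, Y) = 2 + ((-1 - 1*(-2)) - Y) = 2 + ((-1 + 2) - Y) = 2 + (1 - Y) = 3 - Y)
b(v(-3), -11)/g = (3 - 1*(-11))/(-60) = (3 + 11)*(-1/60) = 14*(-1/60) = -7/30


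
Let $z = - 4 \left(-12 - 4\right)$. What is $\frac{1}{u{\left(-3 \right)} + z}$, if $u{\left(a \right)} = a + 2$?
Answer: $\frac{1}{63} \approx 0.015873$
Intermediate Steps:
$u{\left(a \right)} = 2 + a$
$z = 64$ ($z = \left(-4\right) \left(-16\right) = 64$)
$\frac{1}{u{\left(-3 \right)} + z} = \frac{1}{\left(2 - 3\right) + 64} = \frac{1}{-1 + 64} = \frac{1}{63}$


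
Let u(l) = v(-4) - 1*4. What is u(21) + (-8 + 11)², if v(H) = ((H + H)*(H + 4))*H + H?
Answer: 1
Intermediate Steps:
v(H) = H + 2*H²*(4 + H) (v(H) = ((2*H)*(4 + H))*H + H = (2*H*(4 + H))*H + H = 2*H²*(4 + H) + H = H + 2*H²*(4 + H))
u(l) = -8 (u(l) = -4*(1 + 2*(-4)² + 8*(-4)) - 1*4 = -4*(1 + 2*16 - 32) - 4 = -4*(1 + 32 - 32) - 4 = -4*1 - 4 = -4 - 4 = -8)
u(21) + (-8 + 11)² = -8 + (-8 + 11)² = -8 + 3² = -8 + 9 = 1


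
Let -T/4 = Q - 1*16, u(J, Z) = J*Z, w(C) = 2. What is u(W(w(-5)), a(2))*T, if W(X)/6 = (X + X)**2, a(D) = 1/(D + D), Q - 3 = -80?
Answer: 8928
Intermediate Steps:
Q = -77 (Q = 3 - 80 = -77)
a(D) = 1/(2*D)
W(X) = 24*X**2 (W(X) = 6*(X + X)**2 = 6*(2*X)**2 = 6*(4*X**2) = 24*X**2)
T = 372 (T = -4*(-77 - 1*16) = -4*(-77 - 16) = -4*(-93) = 372)
u(W(w(-5)), a(2))*T = ((24*2**2)*((1/2)/2))*372 = ((24*4)*((1/2)*(1/2)))*372 = (96*(1/4))*372 = 24*372 = 8928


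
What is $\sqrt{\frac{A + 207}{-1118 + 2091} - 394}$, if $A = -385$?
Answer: $\frac{2 i \sqrt{93296105}}{973} \approx 19.854 i$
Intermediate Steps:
$\sqrt{\frac{A + 207}{-1118 + 2091} - 394} = \sqrt{\frac{-385 + 207}{-1118 + 2091} - 394} = \sqrt{- \frac{178}{973} - 394} = \sqrt{- \frac{383540}{973}} = \frac{2 i \sqrt{93296105}}{973}$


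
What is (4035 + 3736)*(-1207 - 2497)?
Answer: -28783784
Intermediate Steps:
(4035 + 3736)*(-1207 - 2497) = 7771*(-3704) = -28783784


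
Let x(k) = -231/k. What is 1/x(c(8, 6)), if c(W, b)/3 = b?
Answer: -6/77 ≈ -0.077922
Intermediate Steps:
c(W, b) = 3*b
1/x(c(8, 6)) = 1/(-231/(3*6)) = 1/(-231/18) = 1/(-231*1/18) = 1/(-77/6) = -6/77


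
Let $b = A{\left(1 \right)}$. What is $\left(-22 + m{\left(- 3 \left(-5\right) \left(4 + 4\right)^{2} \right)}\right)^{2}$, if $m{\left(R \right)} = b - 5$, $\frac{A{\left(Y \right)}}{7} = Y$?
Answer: $400$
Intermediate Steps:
$A{\left(Y \right)} = 7 Y$
$b = 7$ ($b = 7 \cdot 1 = 7$)
$m{\left(R \right)} = 2$ ($m{\left(R \right)} = 7 - 5 = 2$)
$\left(-22 + m{\left(- 3 \left(-5\right) \left(4 + 4\right)^{2} \right)}\right)^{2} = \left(-22 + 2\right)^{2} = \left(-20\right)^{2} = 400$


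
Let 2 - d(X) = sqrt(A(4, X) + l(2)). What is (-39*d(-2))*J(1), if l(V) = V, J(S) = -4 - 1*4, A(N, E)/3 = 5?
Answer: 624 - 312*sqrt(17) ≈ -662.41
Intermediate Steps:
A(N, E) = 15 (A(N, E) = 3*5 = 15)
J(S) = -8 (J(S) = -4 - 4 = -8)
d(X) = 2 - sqrt(17) (d(X) = 2 - sqrt(15 + 2) = 2 - sqrt(17))
(-39*d(-2))*J(1) = -39*(2 - sqrt(17))*(-8) = (-78 + 39*sqrt(17))*(-8) = 624 - 312*sqrt(17)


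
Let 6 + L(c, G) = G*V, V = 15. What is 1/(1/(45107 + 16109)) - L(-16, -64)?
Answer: 62182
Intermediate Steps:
L(c, G) = -6 + 15*G (L(c, G) = -6 + G*15 = -6 + 15*G)
1/(1/(45107 + 16109)) - L(-16, -64) = 1/(1/(45107 + 16109)) - (-6 + 15*(-64)) = 1/(1/61216) - (-6 - 960) = 1/(1/61216) - 1*(-966) = 61216 + 966 = 62182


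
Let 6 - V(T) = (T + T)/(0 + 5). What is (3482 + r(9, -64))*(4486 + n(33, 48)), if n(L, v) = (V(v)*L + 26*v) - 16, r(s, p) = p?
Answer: 90276216/5 ≈ 1.8055e+7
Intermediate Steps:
V(T) = 6 - 2*T/5 (V(T) = 6 - (T + T)/(0 + 5) = 6 - 2*T/5)
n(L, v) = -16 + 26*v + L*(6 - 2*v/5) (n(L, v) = ((6 - 2*v/5)*L + 26*v) - 16 = (L*(6 - 2*v/5) + 26*v) - 16 = (26*v + L*(6 - 2*v/5)) - 16 = -16 + 26*v + L*(6 - 2*v/5))
(3482 + r(9, -64))*(4486 + n(33, 48)) = (3482 - 64)*(4486 + (-16 + 26*48 - ⅖*33*(-15 + 48))) = 3418*(4486 + (-16 + 1248 - ⅖*33*33)) = 3418*(4486 + (-16 + 1248 - 2178/5)) = 3418*(4486 + 3982/5) = 3418*(26412/5) = 90276216/5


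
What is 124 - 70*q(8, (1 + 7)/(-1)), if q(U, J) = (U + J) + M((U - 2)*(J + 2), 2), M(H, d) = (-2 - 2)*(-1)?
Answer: -156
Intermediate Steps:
M(H, d) = 4 (M(H, d) = -4*(-1) = 4)
q(U, J) = 4 + J + U (q(U, J) = (U + J) + 4 = (J + U) + 4 = 4 + J + U)
124 - 70*q(8, (1 + 7)/(-1)) = 124 - 70*(4 + (1 + 7)/(-1) + 8) = 124 - 70*(4 + 8*(-1) + 8) = 124 - 70*(4 - 8 + 8) = 124 - 70*4 = 124 - 280 = -156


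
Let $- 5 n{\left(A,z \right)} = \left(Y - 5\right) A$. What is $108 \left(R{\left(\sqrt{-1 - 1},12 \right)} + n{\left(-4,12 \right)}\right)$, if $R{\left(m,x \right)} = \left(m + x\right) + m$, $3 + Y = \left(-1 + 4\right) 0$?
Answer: $\frac{3024}{5} + 216 i \sqrt{2} \approx 604.8 + 305.47 i$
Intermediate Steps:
$Y = -3$ ($Y = -3 + \left(-1 + 4\right) 0 = -3 + 3 \cdot 0 = -3 + 0 = -3$)
$R{\left(m,x \right)} = x + 2 m$
$n{\left(A,z \right)} = \frac{8 A}{5}$ ($n{\left(A,z \right)} = - \frac{\left(-3 - 5\right) A}{5} = - \frac{\left(-8\right) A}{5} = \frac{8 A}{5}$)
$108 \left(R{\left(\sqrt{-1 - 1},12 \right)} + n{\left(-4,12 \right)}\right) = 108 \left(\left(12 + 2 \sqrt{-1 - 1}\right) + \frac{8}{5} \left(-4\right)\right) = 108 \left(\left(12 + 2 \sqrt{-2}\right) - \frac{32}{5}\right) = 108 \left(\left(12 + 2 i \sqrt{2}\right) - \frac{32}{5}\right) = 108 \left(\frac{28}{5} + 2 i \sqrt{2}\right) = \frac{3024}{5} + 216 i \sqrt{2}$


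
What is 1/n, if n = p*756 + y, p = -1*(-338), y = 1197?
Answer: 1/256725 ≈ 3.8952e-6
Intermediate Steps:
p = 338
n = 256725 (n = 338*756 + 1197 = 255528 + 1197 = 256725)
1/n = 1/256725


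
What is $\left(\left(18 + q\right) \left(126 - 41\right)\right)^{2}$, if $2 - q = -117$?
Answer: $135606025$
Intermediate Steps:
$q = 119$ ($q = 2 - -117 = 2 + 117 = 119$)
$\left(\left(18 + q\right) \left(126 - 41\right)\right)^{2} = \left(\left(18 + 119\right) \left(126 - 41\right)\right)^{2} = \left(137 \cdot 85\right)^{2} = 11645^{2} = 135606025$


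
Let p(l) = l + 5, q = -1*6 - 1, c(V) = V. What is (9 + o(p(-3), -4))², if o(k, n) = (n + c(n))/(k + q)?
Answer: 2809/25 ≈ 112.36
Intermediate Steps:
q = -7 (q = -6 - 1 = -7)
p(l) = 5 + l
o(k, n) = 2*n/(-7 + k) (o(k, n) = (n + n)/(k - 7) = (2*n)/(-7 + k) = 2*n/(-7 + k))
(9 + o(p(-3), -4))² = (9 + 2*(-4)/(-7 + (5 - 3)))² = (9 + 2*(-4)/(-7 + 2))² = (9 + 2*(-4)/(-5))² = (9 + 2*(-4)*(-⅕))² = (9 + 8/5)² = (53/5)² = 2809/25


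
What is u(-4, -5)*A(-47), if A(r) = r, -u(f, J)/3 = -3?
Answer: -423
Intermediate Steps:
u(f, J) = 9 (u(f, J) = -3*(-3) = 9)
u(-4, -5)*A(-47) = 9*(-47) = -423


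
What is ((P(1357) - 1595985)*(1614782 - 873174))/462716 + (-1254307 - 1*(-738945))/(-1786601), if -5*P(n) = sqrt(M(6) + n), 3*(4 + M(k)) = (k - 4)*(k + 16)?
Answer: -528653051961252172/206672217079 - 185402*sqrt(12309)/1735185 ≈ -2.5579e+6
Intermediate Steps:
M(k) = -4 + (-4 + k)*(16 + k)/3 (M(k) = -4 + ((k - 4)*(k + 16))/3 = -4 + ((-4 + k)*(16 + k))/3 = -4 + (-4 + k)*(16 + k)/3)
P(n) = -sqrt(32/3 + n)/5 (P(n) = -sqrt((-76/3 + 4*6 + (1/3)*6**2) + n)/5 = -sqrt((-76/3 + 24 + (1/3)*36) + n)/5 = -sqrt((-76/3 + 24 + 12) + n)/5 = -sqrt(32/3 + n)/5)
((P(1357) - 1595985)*(1614782 - 873174))/462716 + (-1254307 - 1*(-738945))/(-1786601) = ((-sqrt(96 + 9*1357)/15 - 1595985)*(1614782 - 873174))/462716 + (-1254307 - 1*(-738945))/(-1786601) = ((-sqrt(96 + 12213)/15 - 1595985)*741608)*(1/462716) + (-1254307 + 738945)*(-1/1786601) = ((-sqrt(12309)/15 - 1595985)*741608)*(1/462716) - 515362*(-1/1786601) = ((-1595985 - sqrt(12309)/15)*741608)*(1/462716) + 515362/1786601 = (-1183595243880 - 741608*sqrt(12309)/15)*(1/462716) + 515362/1786601 = (-295898810970/115679 - 185402*sqrt(12309)/1735185) + 515362/1786601 = -528653051961252172/206672217079 - 185402*sqrt(12309)/1735185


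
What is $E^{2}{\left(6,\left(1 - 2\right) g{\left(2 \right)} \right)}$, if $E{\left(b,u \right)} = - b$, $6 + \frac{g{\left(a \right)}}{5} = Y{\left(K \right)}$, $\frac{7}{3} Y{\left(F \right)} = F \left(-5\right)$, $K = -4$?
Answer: $36$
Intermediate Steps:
$Y{\left(F \right)} = - \frac{15 F}{7}$ ($Y{\left(F \right)} = \frac{3 F \left(-5\right)}{7} = \frac{3 \left(- 5 F\right)}{7} = - \frac{15 F}{7}$)
$g{\left(a \right)} = \frac{90}{7}$ ($g{\left(a \right)} = -30 + 5 \left(\left(- \frac{15}{7}\right) \left(-4\right)\right) = -30 + 5 \cdot \frac{60}{7} = -30 + \frac{300}{7} = \frac{90}{7}$)
$E^{2}{\left(6,\left(1 - 2\right) g{\left(2 \right)} \right)} = \left(\left(-1\right) 6\right)^{2} = \left(-6\right)^{2} = 36$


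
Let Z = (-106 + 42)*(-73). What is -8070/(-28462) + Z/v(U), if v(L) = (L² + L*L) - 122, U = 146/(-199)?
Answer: -1306819255141/34073923695 ≈ -38.352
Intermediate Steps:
U = -146/199 (U = 146*(-1/199) = -146/199 ≈ -0.73367)
Z = 4672 (Z = -64*(-73) = 4672)
v(L) = -122 + 2*L² (v(L) = (L² + L²) - 122 = 2*L² - 122 = -122 + 2*L²)
-8070/(-28462) + Z/v(U) = -8070/(-28462) + 4672/(-122 + 2*(-146/199)²) = -8070*(-1/28462) + 4672/(-122 + 2*(21316/39601)) = 4035/14231 + 4672/(-122 + 42632/39601) = 4035/14231 + 4672/(-4788690/39601) = 4035/14231 + 4672*(-39601/4788690) = 4035/14231 - 92507936/2394345 = -1306819255141/34073923695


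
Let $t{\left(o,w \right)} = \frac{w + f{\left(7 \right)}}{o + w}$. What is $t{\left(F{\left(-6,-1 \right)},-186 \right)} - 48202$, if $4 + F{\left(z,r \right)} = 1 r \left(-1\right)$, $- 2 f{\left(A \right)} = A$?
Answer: $- \frac{18219977}{378} \approx -48201.0$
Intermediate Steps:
$f{\left(A \right)} = - \frac{A}{2}$
$F{\left(z,r \right)} = -4 - r$ ($F{\left(z,r \right)} = -4 + 1 r \left(-1\right) = -4 + r \left(-1\right) = -4 - r$)
$t{\left(o,w \right)} = \frac{- \frac{7}{2} + w}{o + w}$ ($t{\left(o,w \right)} = \frac{w - \frac{7}{2}}{o + w} = \frac{- \frac{7}{2} + w}{o + w}$)
$t{\left(F{\left(-6,-1 \right)},-186 \right)} - 48202 = \frac{- \frac{7}{2} - 186}{\left(-4 - -1\right) - 186} - 48202 = \frac{1}{\left(-4 + 1\right) - 186} \left(- \frac{379}{2}\right) - 48202 = \frac{1}{-3 - 186} \left(- \frac{379}{2}\right) - 48202 = \frac{1}{-189} \left(- \frac{379}{2}\right) - 48202 = \left(- \frac{1}{189}\right) \left(- \frac{379}{2}\right) - 48202 = \frac{379}{378} - 48202 = - \frac{18219977}{378}$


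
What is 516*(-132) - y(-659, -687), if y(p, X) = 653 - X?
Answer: -69452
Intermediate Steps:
516*(-132) - y(-659, -687) = 516*(-132) - (653 - 1*(-687)) = -68112 - (653 + 687) = -68112 - 1*1340 = -68112 - 1340 = -69452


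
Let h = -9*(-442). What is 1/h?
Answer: 1/3978 ≈ 0.00025138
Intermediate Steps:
h = 3978
1/h = 1/3978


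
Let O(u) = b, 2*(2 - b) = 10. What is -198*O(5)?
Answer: 594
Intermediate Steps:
b = -3 (b = 2 - ½*10 = 2 - 5 = -3)
O(u) = -3
-198*O(5) = -198*(-3) = 594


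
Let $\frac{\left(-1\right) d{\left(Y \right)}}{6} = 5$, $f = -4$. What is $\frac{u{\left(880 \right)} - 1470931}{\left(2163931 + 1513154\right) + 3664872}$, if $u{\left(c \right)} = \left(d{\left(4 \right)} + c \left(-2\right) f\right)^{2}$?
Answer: $\frac{15889723}{2447319} \approx 6.4927$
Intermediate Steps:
$d{\left(Y \right)} = -30$ ($d{\left(Y \right)} = \left(-6\right) 5 = -30$)
$u{\left(c \right)} = \left(-30 + 8 c\right)^{2}$ ($u{\left(c \right)} = \left(-30 + c \left(-2\right) \left(-4\right)\right)^{2} = \left(-30 + - 2 c \left(-4\right)\right)^{2} = \left(-30 + 8 c\right)^{2}$)
$\frac{u{\left(880 \right)} - 1470931}{\left(2163931 + 1513154\right) + 3664872} = \frac{4 \left(15 - 3520\right)^{2} - 1470931}{\left(2163931 + 1513154\right) + 3664872} = \frac{4 \left(15 - 3520\right)^{2} - 1470931}{3677085 + 3664872} = \frac{4 \left(-3505\right)^{2} - 1470931}{7341957} = \left(4 \cdot 12285025 - 1470931\right) \frac{1}{7341957} = \left(49140100 - 1470931\right) \frac{1}{7341957} = 47669169 \cdot \frac{1}{7341957} = \frac{15889723}{2447319}$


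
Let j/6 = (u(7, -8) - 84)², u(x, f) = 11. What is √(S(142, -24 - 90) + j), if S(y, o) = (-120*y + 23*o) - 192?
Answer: 2*√3030 ≈ 110.09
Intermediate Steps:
S(y, o) = -192 - 120*y + 23*o
j = 31974 (j = 6*(11 - 84)² = 6*(-73)² = 6*5329 = 31974)
√(S(142, -24 - 90) + j) = √((-192 - 120*142 + 23*(-24 - 90)) + 31974) = √((-192 - 17040 + 23*(-114)) + 31974) = √((-192 - 17040 - 2622) + 31974) = √(-19854 + 31974) = √12120 = 2*√3030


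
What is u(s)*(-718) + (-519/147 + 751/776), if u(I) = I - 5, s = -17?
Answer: 600529655/38024 ≈ 15793.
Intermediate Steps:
u(I) = -5 + I
u(s)*(-718) + (-519/147 + 751/776) = (-5 - 17)*(-718) + (-519/147 + 751/776) = -22*(-718) + (-519*1/147 + 751*(1/776)) = 15796 + (-173/49 + 751/776) = 15796 - 97449/38024 = 600529655/38024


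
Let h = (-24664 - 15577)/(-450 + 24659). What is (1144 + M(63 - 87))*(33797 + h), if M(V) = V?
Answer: 916329491840/24209 ≈ 3.7851e+7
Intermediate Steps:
h = -40241/24209 ≈ -1.6622
(1144 + M(63 - 87))*(33797 + h) = (1144 + (63 - 87))*(33797 - 40241/24209) = (1144 - 24)*(818151332/24209) = 1120*(818151332/24209) = 916329491840/24209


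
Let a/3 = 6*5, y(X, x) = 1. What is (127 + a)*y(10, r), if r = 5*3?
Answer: 217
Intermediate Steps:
r = 15
a = 90 (a = 3*(6*5) = 3*30 = 90)
(127 + a)*y(10, r) = (127 + 90)*1 = 217*1 = 217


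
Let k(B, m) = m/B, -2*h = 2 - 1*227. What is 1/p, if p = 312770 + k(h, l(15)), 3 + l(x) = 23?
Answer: 45/14074658 ≈ 3.1972e-6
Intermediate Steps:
l(x) = 20 (l(x) = -3 + 23 = 20)
h = 225/2 (h = -(2 - 1*227)/2 = -(2 - 227)/2 = -1/2*(-225) = 225/2 ≈ 112.50)
p = 14074658/45 (p = 312770 + 20/(225/2) = 312770 + 20*(2/225) = 312770 + 8/45 = 14074658/45 ≈ 3.1277e+5)
1/p = 1/(14074658/45) = 45/14074658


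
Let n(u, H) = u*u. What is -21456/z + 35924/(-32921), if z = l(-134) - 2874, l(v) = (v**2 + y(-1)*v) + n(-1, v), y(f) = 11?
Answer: -170748956/64003127 ≈ -2.6678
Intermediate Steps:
n(u, H) = u**2
l(v) = 1 + v**2 + 11*v (l(v) = (v**2 + 11*v) + (-1)**2 = (v**2 + 11*v) + 1 = 1 + v**2 + 11*v)
z = 13609 (z = (1 + (-134)**2 + 11*(-134)) - 2874 = (1 + 17956 - 1474) - 2874 = 16483 - 2874 = 13609)
-21456/z + 35924/(-32921) = -21456/13609 + 35924/(-32921) = -21456*1/13609 + 35924*(-1/32921) = -21456/13609 - 5132/4703 = -170748956/64003127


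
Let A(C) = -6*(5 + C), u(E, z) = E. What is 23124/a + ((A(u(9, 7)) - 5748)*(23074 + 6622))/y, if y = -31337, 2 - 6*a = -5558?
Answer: 120908492631/21779215 ≈ 5551.6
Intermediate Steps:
a = 2780/3 (a = 1/3 - 1/6*(-5558) = 1/3 + 2779/3 = 2780/3 ≈ 926.67)
A(C) = -30 - 6*C
23124/a + ((A(u(9, 7)) - 5748)*(23074 + 6622))/y = 23124/(2780/3) + (((-30 - 6*9) - 5748)*(23074 + 6622))/(-31337) = 23124*(3/2780) + (((-30 - 54) - 5748)*29696)*(-1/31337) = 17343/695 + ((-84 - 5748)*29696)*(-1/31337) = 17343/695 - 5832*29696*(-1/31337) = 17343/695 - 173187072*(-1/31337) = 17343/695 + 173187072/31337 = 120908492631/21779215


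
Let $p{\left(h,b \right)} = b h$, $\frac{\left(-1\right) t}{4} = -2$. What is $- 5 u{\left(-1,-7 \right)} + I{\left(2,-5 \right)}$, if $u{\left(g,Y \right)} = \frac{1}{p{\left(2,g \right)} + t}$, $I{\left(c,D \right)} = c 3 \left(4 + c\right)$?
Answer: $\frac{211}{6} \approx 35.167$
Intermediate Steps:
$t = 8$ ($t = \left(-4\right) \left(-2\right) = 8$)
$I{\left(c,D \right)} = 3 c \left(4 + c\right)$
$u{\left(g,Y \right)} = \frac{1}{8 + 2 g}$ ($u{\left(g,Y \right)} = \frac{1}{g 2 + 8} = \frac{1}{2 g + 8} = \frac{1}{8 + 2 g}$)
$- 5 u{\left(-1,-7 \right)} + I{\left(2,-5 \right)} = - 5 \frac{1}{2 \left(4 - 1\right)} + 3 \cdot 2 \left(4 + 2\right) = - 5 \frac{1}{2 \cdot 3} + 3 \cdot 2 \cdot 6 = - 5 \cdot \frac{1}{2} \cdot \frac{1}{3} + 36 = \left(-5\right) \frac{1}{6} + 36 = - \frac{5}{6} + 36 = \frac{211}{6}$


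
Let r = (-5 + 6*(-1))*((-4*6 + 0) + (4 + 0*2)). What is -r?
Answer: -220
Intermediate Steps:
r = 220 (r = (-5 - 6)*((-24 + 0) + (4 + 0)) = -11*(-24 + 4) = -11*(-20) = 220)
-r = -1*220 = -220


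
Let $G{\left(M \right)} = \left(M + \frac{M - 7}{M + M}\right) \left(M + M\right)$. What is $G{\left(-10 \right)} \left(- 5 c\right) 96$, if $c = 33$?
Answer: $-2898720$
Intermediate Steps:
$G{\left(M \right)} = 2 M \left(M + \frac{-7 + M}{2 M}\right)$ ($G{\left(M \right)} = \left(M + \frac{-7 + M}{2 M}\right) 2 M = 2 M \left(M + \frac{-7 + M}{2 M}\right)$)
$G{\left(-10 \right)} \left(- 5 c\right) 96 = \left(-7 - 10 + 2 \left(-10\right)^{2}\right) \left(\left(-5\right) 33\right) 96 = \left(-7 - 10 + 2 \cdot 100\right) \left(-165\right) 96 = \left(-7 - 10 + 200\right) \left(-165\right) 96 = 183 \left(-165\right) 96 = \left(-30195\right) 96 = -2898720$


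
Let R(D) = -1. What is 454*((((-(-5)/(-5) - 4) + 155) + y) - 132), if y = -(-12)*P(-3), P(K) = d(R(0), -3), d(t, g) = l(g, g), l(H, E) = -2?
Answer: -2724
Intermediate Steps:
d(t, g) = -2
P(K) = -2
y = -24 (y = -(-12)*(-2) = -6*4 = -24)
454*((((-(-5)/(-5) - 4) + 155) + y) - 132) = 454*((((-(-5)/(-5) - 4) + 155) - 24) - 132) = 454*((((-(-5)*(-1)/5 - 4) + 155) - 24) - 132) = 454*((((-5*⅕ - 4) + 155) - 24) - 132) = 454*((((-1 - 4) + 155) - 24) - 132) = 454*(((-5 + 155) - 24) - 132) = 454*((150 - 24) - 132) = 454*(126 - 132) = 454*(-6) = -2724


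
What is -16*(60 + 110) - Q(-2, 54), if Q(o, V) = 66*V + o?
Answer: -6282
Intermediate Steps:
Q(o, V) = o + 66*V
-16*(60 + 110) - Q(-2, 54) = -16*(60 + 110) - (-2 + 66*54) = -16*170 - (-2 + 3564) = -2720 - 1*3562 = -2720 - 3562 = -6282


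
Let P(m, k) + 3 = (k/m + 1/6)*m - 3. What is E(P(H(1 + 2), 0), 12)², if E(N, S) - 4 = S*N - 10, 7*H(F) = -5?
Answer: 309136/49 ≈ 6308.9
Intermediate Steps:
H(F) = -5/7 (H(F) = (⅐)*(-5) = -5/7)
P(m, k) = -6 + m*(⅙ + k/m) (P(m, k) = -3 + ((k/m + 1/6)*m - 3) = -3 + ((k/m + 1*(⅙))*m - 3) = -3 + ((k/m + ⅙)*m - 3) = -3 + ((⅙ + k/m)*m - 3) = -3 + (m*(⅙ + k/m) - 3) = -3 + (-3 + m*(⅙ + k/m)) = -6 + m*(⅙ + k/m))
E(N, S) = -6 + N*S (E(N, S) = 4 + (S*N - 10) = 4 + (N*S - 10) = 4 + (-10 + N*S) = -6 + N*S)
E(P(H(1 + 2), 0), 12)² = (-6 + (-6 + 0 + (⅙)*(-5/7))*12)² = (-6 + (-6 + 0 - 5/42)*12)² = (-6 - 257/42*12)² = (-6 - 514/7)² = (-556/7)² = 309136/49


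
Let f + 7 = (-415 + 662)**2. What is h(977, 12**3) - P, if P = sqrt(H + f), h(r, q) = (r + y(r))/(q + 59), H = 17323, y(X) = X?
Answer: 1954/1787 - 5*sqrt(3133) ≈ -278.77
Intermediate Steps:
h(r, q) = 2*r/(59 + q) (h(r, q) = (r + r)/(q + 59) = (2*r)/(59 + q) = 2*r/(59 + q))
f = 61002 (f = -7 + (-415 + 662)**2 = -7 + 247**2 = -7 + 61009 = 61002)
P = 5*sqrt(3133) (P = sqrt(17323 + 61002) = sqrt(78325) = 5*sqrt(3133) ≈ 279.87)
h(977, 12**3) - P = 2*977/(59 + 12**3) - 5*sqrt(3133) = 2*977/(59 + 1728) - 5*sqrt(3133) = 2*977/1787 - 5*sqrt(3133) = 2*977*(1/1787) - 5*sqrt(3133) = 1954/1787 - 5*sqrt(3133)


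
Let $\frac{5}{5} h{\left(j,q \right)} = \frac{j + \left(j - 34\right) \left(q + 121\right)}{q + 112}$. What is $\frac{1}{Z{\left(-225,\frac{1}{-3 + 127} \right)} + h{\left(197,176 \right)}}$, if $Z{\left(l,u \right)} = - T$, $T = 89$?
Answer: $\frac{9}{718} \approx 0.012535$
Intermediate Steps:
$Z{\left(l,u \right)} = -89$ ($Z{\left(l,u \right)} = \left(-1\right) 89 = -89$)
$h{\left(j,q \right)} = \frac{j + \left(-34 + j\right) \left(121 + q\right)}{112 + q}$ ($h{\left(j,q \right)} = \frac{j + \left(j - 34\right) \left(q + 121\right)}{q + 112} = \frac{j + \left(-34 + j\right) \left(121 + q\right)}{112 + q}$)
$\frac{1}{Z{\left(-225,\frac{1}{-3 + 127} \right)} + h{\left(197,176 \right)}} = \frac{1}{-89 + \frac{-4114 - 5984 + 122 \cdot 197 + 197 \cdot 176}{112 + 176}} = \frac{1}{-89 + \frac{-4114 - 5984 + 24034 + 34672}{288}} = \frac{1}{-89 + \frac{1}{288} \cdot 48608} = \frac{1}{-89 + \frac{1519}{9}} = \frac{1}{\frac{718}{9}} = \frac{9}{718}$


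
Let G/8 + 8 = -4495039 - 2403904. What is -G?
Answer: 55191608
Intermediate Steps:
G = -55191608 (G = -64 + 8*(-4495039 - 2403904) = -64 + 8*(-6898943) = -64 - 55191544 = -55191608)
-G = -1*(-55191608) = 55191608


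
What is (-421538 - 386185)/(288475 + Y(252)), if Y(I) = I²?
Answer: -807723/351979 ≈ -2.2948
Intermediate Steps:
(-421538 - 386185)/(288475 + Y(252)) = (-421538 - 386185)/(288475 + 252²) = -807723/(288475 + 63504) = -807723/351979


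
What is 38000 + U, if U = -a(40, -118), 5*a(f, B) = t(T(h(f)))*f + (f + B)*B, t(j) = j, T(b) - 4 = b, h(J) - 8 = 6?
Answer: 180076/5 ≈ 36015.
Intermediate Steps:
h(J) = 14 (h(J) = 8 + 6 = 14)
T(b) = 4 + b
a(f, B) = 18*f/5 + B*(B + f)/5 (a(f, B) = ((4 + 14)*f + (f + B)*B)/5 = (18*f + (B + f)*B)/5 = (18*f + B*(B + f))/5 = 18*f/5 + B*(B + f)/5)
U = -9924/5 (U = -((1/5)*(-118)**2 + (18/5)*40 + (1/5)*(-118)*40) = -((1/5)*13924 + 144 - 944) = -(13924/5 + 144 - 944) = -1*9924/5 = -9924/5 ≈ -1984.8)
38000 + U = 38000 - 9924/5 = 180076/5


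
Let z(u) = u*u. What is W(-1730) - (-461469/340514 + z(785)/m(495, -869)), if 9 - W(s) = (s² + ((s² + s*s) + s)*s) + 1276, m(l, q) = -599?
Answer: 2110955022302853219/203967886 ≈ 1.0349e+10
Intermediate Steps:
z(u) = u²
W(s) = -1267 - s² - s*(s + 2*s²) (W(s) = 9 - ((s² + ((s² + s*s) + s)*s) + 1276) = 9 - ((s² + ((s² + s²) + s)*s) + 1276) = 9 - ((s² + (2*s² + s)*s) + 1276) = 9 - ((s² + (s + 2*s²)*s) + 1276) = 9 - ((s² + s*(s + 2*s²)) + 1276) = 9 - (1276 + s² + s*(s + 2*s²)) = 9 + (-1276 - s² - s*(s + 2*s²)) = -1267 - s² - s*(s + 2*s²))
W(-1730) - (-461469/340514 + z(785)/m(495, -869)) = (-1267 - 2*(-1730)² - 2*(-1730)³) - (-461469/340514 + 785²/(-599)) = (-1267 - 2*2992900 - 2*(-5177717000)) - (-461469*1/340514 + 616225*(-1/599)) = (-1267 - 5985800 + 10355434000) - (-461469/340514 - 616225/599) = 10349446933 - 1*(-210109659581/203967886) = 10349446933 + 210109659581/203967886 = 2110955022302853219/203967886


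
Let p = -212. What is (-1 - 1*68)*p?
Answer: 14628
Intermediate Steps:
(-1 - 1*68)*p = (-1 - 1*68)*(-212) = (-1 - 68)*(-212) = -69*(-212) = 14628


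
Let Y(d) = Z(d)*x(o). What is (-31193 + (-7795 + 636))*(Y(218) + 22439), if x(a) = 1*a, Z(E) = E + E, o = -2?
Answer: -827137584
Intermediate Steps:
Z(E) = 2*E
x(a) = a
Y(d) = -4*d (Y(d) = (2*d)*(-2) = -4*d)
(-31193 + (-7795 + 636))*(Y(218) + 22439) = (-31193 + (-7795 + 636))*(-4*218 + 22439) = (-31193 - 7159)*(-872 + 22439) = -38352*21567 = -827137584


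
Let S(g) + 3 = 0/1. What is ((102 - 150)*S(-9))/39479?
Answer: 144/39479 ≈ 0.0036475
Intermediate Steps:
S(g) = -3 (S(g) = -3 + 0/1 = -3 + 0*1 = -3 + 0 = -3)
((102 - 150)*S(-9))/39479 = ((102 - 150)*(-3))/39479 = -48*(-3)*(1/39479) = 144*(1/39479) = 144/39479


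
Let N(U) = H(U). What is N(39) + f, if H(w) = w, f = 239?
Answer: 278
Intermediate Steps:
N(U) = U
N(39) + f = 39 + 239 = 278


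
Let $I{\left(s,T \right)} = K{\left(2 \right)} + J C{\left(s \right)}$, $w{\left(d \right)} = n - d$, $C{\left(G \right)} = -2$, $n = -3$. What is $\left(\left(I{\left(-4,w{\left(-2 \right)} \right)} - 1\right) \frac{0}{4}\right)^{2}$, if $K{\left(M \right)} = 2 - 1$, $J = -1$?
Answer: $0$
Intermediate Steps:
$K{\left(M \right)} = 1$
$w{\left(d \right)} = -3 - d$
$I{\left(s,T \right)} = 3$ ($I{\left(s,T \right)} = 1 - -2 = 1 + 2 = 3$)
$\left(\left(I{\left(-4,w{\left(-2 \right)} \right)} - 1\right) \frac{0}{4}\right)^{2} = \left(\left(3 - 1\right) \frac{0}{4}\right)^{2} = \left(2 \cdot 0 \cdot \frac{1}{4}\right)^{2} = \left(2 \cdot 0\right)^{2} = 0^{2} = 0$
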